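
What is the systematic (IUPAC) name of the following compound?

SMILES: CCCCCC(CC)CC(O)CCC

Counting along the main chain through the –OH group gives 11 carbons: the parent is undecane.
The highest-priority functional group is an alcohol (–OH), so the name ends in -ol.
Number the chain so that numbering from this end puts the hydroxyl group at C-4 rather than C-8.
That gives the hydroxyl at C-4; an ethyl group at C-6.
Assembling the pieces gives 6-ethylundecan-4-ol.

6-ethylundecan-4-ol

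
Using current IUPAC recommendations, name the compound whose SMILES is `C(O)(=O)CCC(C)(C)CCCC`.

4,4-dimethyloctanoic acid

The longest carbon chain that includes the –COOH group has 8 carbons, so the parent hydride is octane.
A carboxylic acid (terminal –COOH) is the principal characteristic group, giving the suffix -oic acid.
The numbering direction is chosen so that the carboxylic acid carbon is C-1 by definition.
With this numbering: two methyl groups at C-4.
Assembling the pieces gives 4,4-dimethyloctanoic acid.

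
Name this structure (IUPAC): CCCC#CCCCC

The longest chain bearing the multiple bond is 9 carbons long (nonane).
There is one C≡C triple bond, indicated by the ending -yne.
Choose the numbering such that numbering from this end puts the triple bond at C-4 rather than C-5.
This places the triple bond between C-4 and C-5.
Assembling the pieces gives non-4-yne.

non-4-yne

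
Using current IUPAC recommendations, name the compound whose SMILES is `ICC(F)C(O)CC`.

2-fluoro-1-iodopentan-3-ol

The longest chain bearing the –OH group is 5 carbons long (pentane).
The highest-priority functional group is an alcohol (–OH), so the name ends in -ol.
The numbering direction is chosen so that the substituent locant set {1,2} is lower than {4,5} at the first point of difference.
This places the hydroxyl at C-3; a fluoro group at C-2; an iodo group at C-1.
Substituent prefixes are cited in alphabetical order (multiplying prefixes like di-/tri- are ignored for ordering).
Assembling the pieces gives 2-fluoro-1-iodopentan-3-ol.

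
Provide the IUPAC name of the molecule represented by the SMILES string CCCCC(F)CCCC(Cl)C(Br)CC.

The parent chain contains 12 carbons (dodecane).
Choose the numbering such that the substituent locant set {3,4,8} is lower than {5,9,10} at the first point of difference.
That gives a bromo group at C-3; a chloro group at C-4; a fluoro group at C-8.
Substituent prefixes are cited in alphabetical order (multiplying prefixes like di-/tri- are ignored for ordering).
The name is 3-bromo-4-chloro-8-fluorododecane.

3-bromo-4-chloro-8-fluorododecane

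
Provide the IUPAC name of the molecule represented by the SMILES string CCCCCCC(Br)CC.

The longest carbon chain is 9 atoms: the parent is nonane.
Number the chain so that the substituent locant set {3} is lower than {7} at the first point of difference.
With this numbering: a bromo group at C-3.
Assembling the pieces gives 3-bromononane.

3-bromononane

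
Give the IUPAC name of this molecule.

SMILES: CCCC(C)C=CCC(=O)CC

7-methyldec-5-en-3-one

Counting along the main chain through the carbonyl and the multiple bond gives 10 carbons: the parent is decane.
A ketone (C=O on an internal carbon) is the principal characteristic group, giving the suffix -one.
The chain contains a C=C double bond, so the unsaturation ending is -ene.
Number the chain so that numbering from this end puts the carbonyl group at C-3 rather than C-8.
This places the carbonyl at C-3; the double bond between C-5 and C-6; a methyl group at C-7.
The name is 7-methyldec-5-en-3-one.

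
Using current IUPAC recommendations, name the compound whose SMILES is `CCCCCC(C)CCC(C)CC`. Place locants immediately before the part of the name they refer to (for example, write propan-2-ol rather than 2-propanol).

The longest carbon chain is 11 atoms: the parent is undecane.
Choose the numbering such that the substituent locant set {3,6} is lower than {6,9} at the first point of difference.
That gives methyl groups at C-3 and C-6.
Assembling the pieces gives 3,6-dimethylundecane.

3,6-dimethylundecane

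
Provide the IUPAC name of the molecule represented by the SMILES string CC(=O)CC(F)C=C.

4-fluorohex-5-en-2-one

The longest chain bearing the carbonyl and the multiple bond is 6 carbons long (hexane).
The principal characteristic group is a ketone (C=O on an internal carbon), named with the suffix -one.
There is one C=C double bond, indicated by the ending -ene.
Number the chain so that numbering from this end puts the carbonyl group at C-2 rather than C-5.
That gives the carbonyl at C-2; the double bond between C-5 and C-6; a fluoro group at C-4.
Assembling the pieces gives 4-fluorohex-5-en-2-one.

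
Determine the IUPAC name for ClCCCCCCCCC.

The longest continuous carbon chain has 9 atoms, so the parent hydride is nonane.
Number the chain so that the substituent locant set {1} is lower than {9} at the first point of difference.
This places a chloro group at C-1.
Assembling the pieces gives 1-chlorononane.

1-chlorononane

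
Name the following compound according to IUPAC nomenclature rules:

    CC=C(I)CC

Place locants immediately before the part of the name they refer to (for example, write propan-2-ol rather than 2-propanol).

3-iodopent-2-ene

Counting along the main chain through the multiple bond gives 5 carbons: the parent is pentane.
There is one C=C double bond, indicated by the ending -ene.
Number the chain so that numbering from this end puts the double bond at C-2 rather than C-3.
That gives the double bond between C-2 and C-3; an iodo group at C-3.
Assembling the pieces gives 3-iodopent-2-ene.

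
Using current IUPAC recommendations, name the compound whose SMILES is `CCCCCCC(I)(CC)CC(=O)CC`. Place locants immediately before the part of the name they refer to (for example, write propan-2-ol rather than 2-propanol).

5-ethyl-5-iodoundecan-3-one

Counting along the main chain through the carbonyl gives 11 carbons: the parent is undecane.
The highest-priority functional group is a ketone (C=O on an internal carbon), so the name ends in -one.
Number the chain so that numbering from this end puts the carbonyl group at C-3 rather than C-9.
That gives the carbonyl at C-3; an ethyl group at C-5; an iodo group at C-5.
The substituents are ordered alphabetically, ignoring any di-/tri- multipliers.
Putting it together: 5-ethyl-5-iodoundecan-3-one.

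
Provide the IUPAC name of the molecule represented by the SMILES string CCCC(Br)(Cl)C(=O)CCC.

5-bromo-5-chlorooctan-4-one

The longest chain bearing the carbonyl is 8 carbons long (octane).
The principal characteristic group is a ketone (C=O on an internal carbon), named with the suffix -one.
The numbering direction is chosen so that numbering from this end puts the carbonyl group at C-4 rather than C-5.
This places the carbonyl at C-4; a bromo group at C-5; a chloro group at C-5.
Prefixes are listed alphabetically: bromo, chloro.
The name is 5-bromo-5-chlorooctan-4-one.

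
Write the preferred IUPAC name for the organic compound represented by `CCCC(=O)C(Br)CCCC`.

The longest carbon chain that includes the carbonyl has 9 carbons, so the parent hydride is nonane.
The highest-priority functional group is a ketone (C=O on an internal carbon), so the name ends in -one.
Choose the numbering such that numbering from this end puts the carbonyl group at C-4 rather than C-6.
This places the carbonyl at C-4; a bromo group at C-5.
Assembling the pieces gives 5-bromononan-4-one.

5-bromononan-4-one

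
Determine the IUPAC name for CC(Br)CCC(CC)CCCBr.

1,7-dibromo-4-ethyloctane

The longest carbon chain is 8 atoms: the parent is octane.
The numbering direction is chosen so that the substituent locant set {1,4,7} is lower than {2,5,8} at the first point of difference.
With this numbering: bromo groups at C-1 and C-7; an ethyl group at C-4.
Substituent prefixes are cited in alphabetical order (multiplying prefixes like di-/tri- are ignored for ordering).
Putting it together: 1,7-dibromo-4-ethyloctane.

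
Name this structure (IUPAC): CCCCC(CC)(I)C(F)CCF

The parent chain contains 8 carbons (octane).
The numbering direction is chosen so that the substituent locant set {1,3,4,4} is lower than {5,5,6,8} at the first point of difference.
This places an ethyl group at C-4; fluoro groups at C-1 and C-3; an iodo group at C-4.
Substituent prefixes are cited in alphabetical order (multiplying prefixes like di-/tri- are ignored for ordering).
Assembling the pieces gives 4-ethyl-1,3-difluoro-4-iodooctane.

4-ethyl-1,3-difluoro-4-iodooctane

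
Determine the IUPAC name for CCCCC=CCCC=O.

Counting along the main chain through the –CHO group and the multiple bond gives 9 carbons: the parent is nonane.
An aldehyde (terminal –CHO) is the principal characteristic group, giving the suffix -al.
A C=C double bond in the chain gives the infix -ene-.
Number the chain so that the aldehyde carbon is C-1 by definition.
That gives the double bond between C-4 and C-5.
Assembling the pieces gives non-4-enal.

non-4-enal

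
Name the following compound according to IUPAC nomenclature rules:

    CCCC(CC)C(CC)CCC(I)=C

5,6-diethyl-2-iodonon-1-ene

The longest carbon chain that includes the multiple bond has 9 carbons, so the parent hydride is nonane.
The chain contains a C=C double bond, so the unsaturation ending is -ene.
The numbering direction is chosen so that numbering from this end puts the double bond at C-1 rather than C-8.
With this numbering: the double bond between C-1 and C-2; ethyl groups at C-5 and C-6; an iodo group at C-2.
Prefixes are listed alphabetically: ethyl, iodo.
The name is 5,6-diethyl-2-iodonon-1-ene.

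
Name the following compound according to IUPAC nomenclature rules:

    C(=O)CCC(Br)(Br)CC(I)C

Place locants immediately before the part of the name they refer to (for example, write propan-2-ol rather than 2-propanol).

4,4-dibromo-6-iodoheptanal

The longest carbon chain that includes the –CHO group has 7 carbons, so the parent hydride is heptane.
The principal characteristic group is an aldehyde (terminal –CHO), named with the suffix -al.
Choose the numbering such that the aldehyde carbon is C-1 by definition.
With this numbering: two bromo groups at C-4; an iodo group at C-6.
The substituents are ordered alphabetically, ignoring any di-/tri- multipliers.
Putting it together: 4,4-dibromo-6-iodoheptanal.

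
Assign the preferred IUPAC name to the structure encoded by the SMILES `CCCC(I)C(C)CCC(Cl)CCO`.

3-chloro-7-iodo-6-methyldecan-1-ol

Counting along the main chain through the –OH group gives 10 carbons: the parent is decane.
The highest-priority functional group is an alcohol (–OH), so the name ends in -ol.
The numbering direction is chosen so that numbering from this end puts the hydroxyl group at C-1 rather than C-10.
With this numbering: the hydroxyl at C-1; a chloro group at C-3; an iodo group at C-7; a methyl group at C-6.
The substituents are ordered alphabetically, ignoring any di-/tri- multipliers.
The name is 3-chloro-7-iodo-6-methyldecan-1-ol.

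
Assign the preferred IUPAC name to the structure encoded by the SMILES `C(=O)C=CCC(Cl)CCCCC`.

Counting along the main chain through the –CHO group and the multiple bond gives 10 carbons: the parent is decane.
The principal characteristic group is an aldehyde (terminal –CHO), named with the suffix -al.
A C=C double bond in the chain gives the infix -ene-.
Choose the numbering such that the aldehyde carbon is C-1 by definition.
This places the double bond between C-2 and C-3; a chloro group at C-5.
The name is 5-chlorodec-2-enal.

5-chlorodec-2-enal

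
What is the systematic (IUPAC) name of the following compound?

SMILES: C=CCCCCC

Counting along the main chain through the multiple bond gives 7 carbons: the parent is heptane.
The chain contains a C=C double bond, so the unsaturation ending is -ene.
Choose the numbering such that numbering from this end puts the double bond at C-1 rather than C-6.
This places the double bond between C-1 and C-2.
Putting it together: hept-1-ene.

hept-1-ene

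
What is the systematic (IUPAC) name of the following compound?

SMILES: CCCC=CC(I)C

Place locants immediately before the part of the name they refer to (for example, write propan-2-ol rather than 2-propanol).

2-iodohept-3-ene

The longest carbon chain that includes the multiple bond has 7 carbons, so the parent hydride is heptane.
There is one C=C double bond, indicated by the ending -ene.
The numbering direction is chosen so that numbering from this end puts the double bond at C-3 rather than C-4.
This places the double bond between C-3 and C-4; an iodo group at C-2.
The name is 2-iodohept-3-ene.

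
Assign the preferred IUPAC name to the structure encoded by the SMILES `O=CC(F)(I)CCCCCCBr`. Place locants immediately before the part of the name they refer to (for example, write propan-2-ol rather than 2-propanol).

The longest carbon chain that includes the –CHO group has 8 carbons, so the parent hydride is octane.
The highest-priority functional group is an aldehyde (terminal –CHO), so the name ends in -al.
Number the chain so that the aldehyde carbon is C-1 by definition.
That gives a bromo group at C-8; a fluoro group at C-2; an iodo group at C-2.
The substituents are ordered alphabetically, ignoring any di-/tri- multipliers.
Putting it together: 8-bromo-2-fluoro-2-iodooctanal.

8-bromo-2-fluoro-2-iodooctanal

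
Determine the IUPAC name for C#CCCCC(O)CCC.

non-8-yn-4-ol

The longest carbon chain that includes the –OH group and the multiple bond has 9 carbons, so the parent hydride is nonane.
An alcohol (–OH) is the principal characteristic group, giving the suffix -ol.
A C≡C triple bond in the chain gives the infix -yne-.
Choose the numbering such that numbering from this end puts the hydroxyl group at C-4 rather than C-6.
That gives the hydroxyl at C-4; the triple bond between C-8 and C-9.
The name is non-8-yn-4-ol.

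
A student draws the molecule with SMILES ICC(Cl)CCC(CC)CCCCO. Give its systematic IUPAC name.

Counting along the main chain through the –OH group gives 9 carbons: the parent is nonane.
The principal characteristic group is an alcohol (–OH), named with the suffix -ol.
Choose the numbering such that numbering from this end puts the hydroxyl group at C-1 rather than C-9.
That gives the hydroxyl at C-1; a chloro group at C-8; an ethyl group at C-5; an iodo group at C-9.
Prefixes are listed alphabetically: chloro, ethyl, iodo.
Putting it together: 8-chloro-5-ethyl-9-iodononan-1-ol.

8-chloro-5-ethyl-9-iodononan-1-ol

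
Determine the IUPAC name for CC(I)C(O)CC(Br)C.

The longest carbon chain that includes the –OH group has 6 carbons, so the parent hydride is hexane.
The highest-priority functional group is an alcohol (–OH), so the name ends in -ol.
Number the chain so that numbering from this end puts the hydroxyl group at C-3 rather than C-4.
This places the hydroxyl at C-3; a bromo group at C-5; an iodo group at C-2.
Substituent prefixes are cited in alphabetical order (multiplying prefixes like di-/tri- are ignored for ordering).
Assembling the pieces gives 5-bromo-2-iodohexan-3-ol.

5-bromo-2-iodohexan-3-ol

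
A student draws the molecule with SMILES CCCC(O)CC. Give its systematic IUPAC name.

hexan-3-ol

The longest chain bearing the –OH group is 6 carbons long (hexane).
The principal characteristic group is an alcohol (–OH), named with the suffix -ol.
Number the chain so that numbering from this end puts the hydroxyl group at C-3 rather than C-4.
With this numbering: the hydroxyl at C-3.
The name is hexan-3-ol.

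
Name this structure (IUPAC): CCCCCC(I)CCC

4-iodononane

The longest carbon chain is 9 atoms: the parent is nonane.
The numbering direction is chosen so that the substituent locant set {4} is lower than {6} at the first point of difference.
That gives an iodo group at C-4.
The name is 4-iodononane.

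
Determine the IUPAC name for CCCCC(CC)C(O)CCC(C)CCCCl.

The longest carbon chain that includes the –OH group has 12 carbons, so the parent hydride is dodecane.
The highest-priority functional group is an alcohol (–OH), so the name ends in -ol.
Number the chain so that numbering from this end puts the hydroxyl group at C-6 rather than C-7.
This places the hydroxyl at C-6; a chloro group at C-12; an ethyl group at C-5; a methyl group at C-9.
Prefixes are listed alphabetically: chloro, ethyl, methyl.
Putting it together: 12-chloro-5-ethyl-9-methyldodecan-6-ol.

12-chloro-5-ethyl-9-methyldodecan-6-ol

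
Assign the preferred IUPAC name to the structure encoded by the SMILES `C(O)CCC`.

butan-1-ol

The longest chain bearing the –OH group is 4 carbons long (butane).
The principal characteristic group is an alcohol (–OH), named with the suffix -ol.
Number the chain so that numbering from this end puts the hydroxyl group at C-1 rather than C-4.
This places the hydroxyl at C-1.
Assembling the pieces gives butan-1-ol.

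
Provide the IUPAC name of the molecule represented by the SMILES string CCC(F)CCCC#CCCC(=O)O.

9-fluoroundec-4-ynoic acid

The longest chain bearing the –COOH group and the multiple bond is 11 carbons long (undecane).
The highest-priority functional group is a carboxylic acid (terminal –COOH), so the name ends in -oic acid.
The chain contains a C≡C triple bond, so the unsaturation ending is -yne.
Number the chain so that the carboxylic acid carbon is C-1 by definition.
With this numbering: the triple bond between C-4 and C-5; a fluoro group at C-9.
The name is 9-fluoroundec-4-ynoic acid.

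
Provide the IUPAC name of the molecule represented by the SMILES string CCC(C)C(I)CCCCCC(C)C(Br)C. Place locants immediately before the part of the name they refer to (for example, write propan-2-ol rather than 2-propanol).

2-bromo-9-iodo-3,10-dimethyldodecane

The longest carbon chain is 12 atoms: the parent is dodecane.
The numbering direction is chosen so that the substituent locant set {2,3,9,10} is lower than {3,4,10,11} at the first point of difference.
That gives a bromo group at C-2; an iodo group at C-9; methyl groups at C-3 and C-10.
The substituents are ordered alphabetically, ignoring any di-/tri- multipliers.
The name is 2-bromo-9-iodo-3,10-dimethyldodecane.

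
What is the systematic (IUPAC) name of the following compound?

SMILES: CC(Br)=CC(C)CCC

The longest chain bearing the multiple bond is 7 carbons long (heptane).
There is one C=C double bond, indicated by the ending -ene.
Number the chain so that numbering from this end puts the double bond at C-2 rather than C-5.
With this numbering: the double bond between C-2 and C-3; a bromo group at C-2; a methyl group at C-4.
Substituent prefixes are cited in alphabetical order (multiplying prefixes like di-/tri- are ignored for ordering).
Assembling the pieces gives 2-bromo-4-methylhept-2-ene.

2-bromo-4-methylhept-2-ene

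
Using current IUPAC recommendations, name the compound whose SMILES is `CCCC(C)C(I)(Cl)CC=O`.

Counting along the main chain through the –CHO group gives 7 carbons: the parent is heptane.
The highest-priority functional group is an aldehyde (terminal –CHO), so the name ends in -al.
Choose the numbering such that the aldehyde carbon is C-1 by definition.
With this numbering: a chloro group at C-3; an iodo group at C-3; a methyl group at C-4.
The substituents are ordered alphabetically, ignoring any di-/tri- multipliers.
Assembling the pieces gives 3-chloro-3-iodo-4-methylheptanal.

3-chloro-3-iodo-4-methylheptanal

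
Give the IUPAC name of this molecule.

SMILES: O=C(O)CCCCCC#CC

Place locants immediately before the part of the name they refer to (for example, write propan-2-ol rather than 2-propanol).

non-7-ynoic acid

The longest chain bearing the –COOH group and the multiple bond is 9 carbons long (nonane).
The highest-priority functional group is a carboxylic acid (terminal –COOH), so the name ends in -oic acid.
The chain contains a C≡C triple bond, so the unsaturation ending is -yne.
Number the chain so that the carboxylic acid carbon is C-1 by definition.
With this numbering: the triple bond between C-7 and C-8.
Putting it together: non-7-ynoic acid.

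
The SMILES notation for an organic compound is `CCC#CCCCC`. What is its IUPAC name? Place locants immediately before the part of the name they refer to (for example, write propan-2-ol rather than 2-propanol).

Counting along the main chain through the multiple bond gives 8 carbons: the parent is octane.
A C≡C triple bond in the chain gives the infix -yne-.
Number the chain so that numbering from this end puts the triple bond at C-3 rather than C-5.
With this numbering: the triple bond between C-3 and C-4.
Assembling the pieces gives oct-3-yne.

oct-3-yne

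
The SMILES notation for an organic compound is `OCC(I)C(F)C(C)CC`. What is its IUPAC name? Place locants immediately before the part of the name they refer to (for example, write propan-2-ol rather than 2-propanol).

3-fluoro-2-iodo-4-methylhexan-1-ol

The longest chain bearing the –OH group is 6 carbons long (hexane).
The highest-priority functional group is an alcohol (–OH), so the name ends in -ol.
Choose the numbering such that numbering from this end puts the hydroxyl group at C-1 rather than C-6.
With this numbering: the hydroxyl at C-1; a fluoro group at C-3; an iodo group at C-2; a methyl group at C-4.
The substituents are ordered alphabetically, ignoring any di-/tri- multipliers.
Putting it together: 3-fluoro-2-iodo-4-methylhexan-1-ol.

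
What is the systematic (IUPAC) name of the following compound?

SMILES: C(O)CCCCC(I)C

The longest carbon chain that includes the –OH group has 7 carbons, so the parent hydride is heptane.
The principal characteristic group is an alcohol (–OH), named with the suffix -ol.
The numbering direction is chosen so that numbering from this end puts the hydroxyl group at C-1 rather than C-7.
This places the hydroxyl at C-1; an iodo group at C-6.
The name is 6-iodoheptan-1-ol.

6-iodoheptan-1-ol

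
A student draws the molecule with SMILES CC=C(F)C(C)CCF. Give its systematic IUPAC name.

3,6-difluoro-4-methylhex-2-ene

The longest chain bearing the multiple bond is 6 carbons long (hexane).
The chain contains a C=C double bond, so the unsaturation ending is -ene.
The numbering direction is chosen so that numbering from this end puts the double bond at C-2 rather than C-4.
This places the double bond between C-2 and C-3; fluoro groups at C-3 and C-6; a methyl group at C-4.
Prefixes are listed alphabetically: fluoro, methyl.
The name is 3,6-difluoro-4-methylhex-2-ene.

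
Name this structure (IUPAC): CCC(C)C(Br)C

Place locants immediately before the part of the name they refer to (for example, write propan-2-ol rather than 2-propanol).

2-bromo-3-methylpentane

The longest carbon chain is 5 atoms: the parent is pentane.
Choose the numbering such that the substituent locant set {2,3} is lower than {3,4} at the first point of difference.
That gives a bromo group at C-2; a methyl group at C-3.
Substituent prefixes are cited in alphabetical order (multiplying prefixes like di-/tri- are ignored for ordering).
Assembling the pieces gives 2-bromo-3-methylpentane.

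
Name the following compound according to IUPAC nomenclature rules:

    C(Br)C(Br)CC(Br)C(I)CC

The longest continuous carbon chain has 7 atoms, so the parent hydride is heptane.
Number the chain so that the substituent locant set {1,2,4,5} is lower than {3,4,6,7} at the first point of difference.
With this numbering: bromo groups at C-1 and C-2 and C-4; an iodo group at C-5.
Prefixes are listed alphabetically: bromo, iodo.
The name is 1,2,4-tribromo-5-iodoheptane.

1,2,4-tribromo-5-iodoheptane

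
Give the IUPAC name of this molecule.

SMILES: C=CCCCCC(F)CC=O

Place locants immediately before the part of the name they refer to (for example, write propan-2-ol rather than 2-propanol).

3-fluoronon-8-enal

Counting along the main chain through the –CHO group and the multiple bond gives 9 carbons: the parent is nonane.
The highest-priority functional group is an aldehyde (terminal –CHO), so the name ends in -al.
The chain contains a C=C double bond, so the unsaturation ending is -ene.
The numbering direction is chosen so that the aldehyde carbon is C-1 by definition.
That gives the double bond between C-8 and C-9; a fluoro group at C-3.
The name is 3-fluoronon-8-enal.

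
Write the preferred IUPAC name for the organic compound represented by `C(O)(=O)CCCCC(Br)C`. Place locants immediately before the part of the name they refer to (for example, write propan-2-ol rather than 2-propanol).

The longest chain bearing the –COOH group is 7 carbons long (heptane).
A carboxylic acid (terminal –COOH) is the principal characteristic group, giving the suffix -oic acid.
Choose the numbering such that the carboxylic acid carbon is C-1 by definition.
This places a bromo group at C-6.
The name is 6-bromoheptanoic acid.

6-bromoheptanoic acid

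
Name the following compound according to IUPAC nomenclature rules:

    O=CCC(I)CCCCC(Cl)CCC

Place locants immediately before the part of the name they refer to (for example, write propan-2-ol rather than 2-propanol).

8-chloro-3-iodoundecanal

Counting along the main chain through the –CHO group gives 11 carbons: the parent is undecane.
The principal characteristic group is an aldehyde (terminal –CHO), named with the suffix -al.
Number the chain so that the aldehyde carbon is C-1 by definition.
With this numbering: a chloro group at C-8; an iodo group at C-3.
The substituents are ordered alphabetically, ignoring any di-/tri- multipliers.
The name is 8-chloro-3-iodoundecanal.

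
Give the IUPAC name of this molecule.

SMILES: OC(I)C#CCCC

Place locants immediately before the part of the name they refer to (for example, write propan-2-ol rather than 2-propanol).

Counting along the main chain through the –OH group and the multiple bond gives 6 carbons: the parent is hexane.
An alcohol (–OH) is the principal characteristic group, giving the suffix -ol.
The chain contains a C≡C triple bond, so the unsaturation ending is -yne.
The numbering direction is chosen so that numbering from this end puts the hydroxyl group at C-1 rather than C-6.
This places the hydroxyl at C-1; the triple bond between C-2 and C-3; an iodo group at C-1.
Assembling the pieces gives 1-iodohex-2-yn-1-ol.

1-iodohex-2-yn-1-ol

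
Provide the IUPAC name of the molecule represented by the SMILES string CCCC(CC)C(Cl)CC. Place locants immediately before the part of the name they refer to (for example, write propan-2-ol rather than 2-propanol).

The longest continuous carbon chain has 7 atoms, so the parent hydride is heptane.
Choose the numbering such that the substituent locant set {3,4} is lower than {4,5} at the first point of difference.
This places a chloro group at C-3; an ethyl group at C-4.
Substituent prefixes are cited in alphabetical order (multiplying prefixes like di-/tri- are ignored for ordering).
The name is 3-chloro-4-ethylheptane.

3-chloro-4-ethylheptane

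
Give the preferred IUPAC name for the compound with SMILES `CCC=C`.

The longest chain bearing the multiple bond is 4 carbons long (butane).
A C=C double bond in the chain gives the infix -ene-.
Choose the numbering such that numbering from this end puts the double bond at C-1 rather than C-3.
This places the double bond between C-1 and C-2.
Assembling the pieces gives but-1-ene.

but-1-ene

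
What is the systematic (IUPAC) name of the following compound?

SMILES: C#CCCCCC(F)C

7-fluorooct-1-yne

The longest carbon chain that includes the multiple bond has 8 carbons, so the parent hydride is octane.
The chain contains a C≡C triple bond, so the unsaturation ending is -yne.
Number the chain so that numbering from this end puts the triple bond at C-1 rather than C-7.
With this numbering: the triple bond between C-1 and C-2; a fluoro group at C-7.
Putting it together: 7-fluorooct-1-yne.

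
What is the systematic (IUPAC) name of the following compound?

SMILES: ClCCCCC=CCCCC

1-chlorodec-5-ene

Counting along the main chain through the multiple bond gives 10 carbons: the parent is decane.
A C=C double bond in the chain gives the infix -ene-.
The numbering direction is chosen so that the substituent locant set {1} is lower than {10} at the first point of difference.
With this numbering: the double bond between C-5 and C-6; a chloro group at C-1.
The name is 1-chlorodec-5-ene.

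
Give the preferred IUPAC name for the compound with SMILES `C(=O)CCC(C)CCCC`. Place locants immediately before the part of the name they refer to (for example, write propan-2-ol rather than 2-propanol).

4-methyloctanal

The longest chain bearing the –CHO group is 8 carbons long (octane).
The principal characteristic group is an aldehyde (terminal –CHO), named with the suffix -al.
Choose the numbering such that the aldehyde carbon is C-1 by definition.
That gives a methyl group at C-4.
Assembling the pieces gives 4-methyloctanal.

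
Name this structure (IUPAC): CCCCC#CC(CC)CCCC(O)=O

5-ethylundec-6-ynoic acid

The longest carbon chain that includes the –COOH group and the multiple bond has 11 carbons, so the parent hydride is undecane.
The principal characteristic group is a carboxylic acid (terminal –COOH), named with the suffix -oic acid.
There is one C≡C triple bond, indicated by the ending -yne.
Number the chain so that the carboxylic acid carbon is C-1 by definition.
That gives the triple bond between C-6 and C-7; an ethyl group at C-5.
Assembling the pieces gives 5-ethylundec-6-ynoic acid.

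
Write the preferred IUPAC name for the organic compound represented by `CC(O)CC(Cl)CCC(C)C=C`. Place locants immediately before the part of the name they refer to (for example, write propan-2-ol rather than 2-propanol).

4-chloro-7-methylnon-8-en-2-ol

The longest carbon chain that includes the –OH group and the multiple bond has 9 carbons, so the parent hydride is nonane.
The principal characteristic group is an alcohol (–OH), named with the suffix -ol.
A C=C double bond in the chain gives the infix -ene-.
Choose the numbering such that numbering from this end puts the hydroxyl group at C-2 rather than C-8.
With this numbering: the hydroxyl at C-2; the double bond between C-8 and C-9; a chloro group at C-4; a methyl group at C-7.
Substituent prefixes are cited in alphabetical order (multiplying prefixes like di-/tri- are ignored for ordering).
Assembling the pieces gives 4-chloro-7-methylnon-8-en-2-ol.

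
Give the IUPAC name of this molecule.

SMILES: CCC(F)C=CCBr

1-bromo-4-fluorohex-2-ene

The longest carbon chain that includes the multiple bond has 6 carbons, so the parent hydride is hexane.
There is one C=C double bond, indicated by the ending -ene.
The numbering direction is chosen so that numbering from this end puts the double bond at C-2 rather than C-4.
This places the double bond between C-2 and C-3; a bromo group at C-1; a fluoro group at C-4.
The substituents are ordered alphabetically, ignoring any di-/tri- multipliers.
Putting it together: 1-bromo-4-fluorohex-2-ene.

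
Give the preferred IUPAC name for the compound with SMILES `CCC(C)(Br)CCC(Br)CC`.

The longest continuous carbon chain has 8 atoms, so the parent hydride is octane.
Choose the numbering such that the substituent locant set {3,3,6} is lower than {3,6,6} at the first point of difference.
This places bromo groups at C-3 and C-6; a methyl group at C-3.
The substituents are ordered alphabetically, ignoring any di-/tri- multipliers.
The name is 3,6-dibromo-3-methyloctane.

3,6-dibromo-3-methyloctane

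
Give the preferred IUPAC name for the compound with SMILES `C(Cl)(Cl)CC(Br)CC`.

The longest continuous carbon chain has 5 atoms, so the parent hydride is pentane.
The numbering direction is chosen so that the substituent locant set {1,1,3} is lower than {3,5,5} at the first point of difference.
That gives a bromo group at C-3; two chloro groups at C-1.
The substituents are ordered alphabetically, ignoring any di-/tri- multipliers.
Putting it together: 3-bromo-1,1-dichloropentane.

3-bromo-1,1-dichloropentane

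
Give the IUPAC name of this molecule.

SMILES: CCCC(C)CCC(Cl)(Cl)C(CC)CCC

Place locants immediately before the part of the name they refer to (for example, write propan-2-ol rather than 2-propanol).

The parent chain contains 11 carbons (undecane).
The numbering direction is chosen so that the substituent locant set {4,5,5,8} is lower than {4,7,7,8} at the first point of difference.
That gives two chloro groups at C-5; an ethyl group at C-4; a methyl group at C-8.
Substituent prefixes are cited in alphabetical order (multiplying prefixes like di-/tri- are ignored for ordering).
Putting it together: 5,5-dichloro-4-ethyl-8-methylundecane.

5,5-dichloro-4-ethyl-8-methylundecane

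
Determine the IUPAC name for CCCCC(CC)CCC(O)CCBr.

The longest carbon chain that includes the –OH group has 10 carbons, so the parent hydride is decane.
The highest-priority functional group is an alcohol (–OH), so the name ends in -ol.
Number the chain so that numbering from this end puts the hydroxyl group at C-3 rather than C-8.
This places the hydroxyl at C-3; a bromo group at C-1; an ethyl group at C-6.
Prefixes are listed alphabetically: bromo, ethyl.
Putting it together: 1-bromo-6-ethyldecan-3-ol.

1-bromo-6-ethyldecan-3-ol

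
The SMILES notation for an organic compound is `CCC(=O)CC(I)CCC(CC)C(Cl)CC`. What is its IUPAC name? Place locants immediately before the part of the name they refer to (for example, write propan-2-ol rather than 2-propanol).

9-chloro-8-ethyl-5-iodoundecan-3-one

Counting along the main chain through the carbonyl gives 11 carbons: the parent is undecane.
A ketone (C=O on an internal carbon) is the principal characteristic group, giving the suffix -one.
The numbering direction is chosen so that numbering from this end puts the carbonyl group at C-3 rather than C-9.
With this numbering: the carbonyl at C-3; a chloro group at C-9; an ethyl group at C-8; an iodo group at C-5.
Substituent prefixes are cited in alphabetical order (multiplying prefixes like di-/tri- are ignored for ordering).
The name is 9-chloro-8-ethyl-5-iodoundecan-3-one.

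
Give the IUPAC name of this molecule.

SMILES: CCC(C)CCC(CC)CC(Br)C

2-bromo-4-ethyl-7-methylnonane

The longest continuous carbon chain has 9 atoms, so the parent hydride is nonane.
Number the chain so that the substituent locant set {2,4,7} is lower than {3,6,8} at the first point of difference.
This places a bromo group at C-2; an ethyl group at C-4; a methyl group at C-7.
Prefixes are listed alphabetically: bromo, ethyl, methyl.
The name is 2-bromo-4-ethyl-7-methylnonane.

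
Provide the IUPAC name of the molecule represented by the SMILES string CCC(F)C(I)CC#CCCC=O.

The longest chain bearing the –CHO group and the multiple bond is 10 carbons long (decane).
The highest-priority functional group is an aldehyde (terminal –CHO), so the name ends in -al.
A C≡C triple bond in the chain gives the infix -yne-.
Choose the numbering such that the aldehyde carbon is C-1 by definition.
This places the triple bond between C-4 and C-5; a fluoro group at C-8; an iodo group at C-7.
The substituents are ordered alphabetically, ignoring any di-/tri- multipliers.
Assembling the pieces gives 8-fluoro-7-iododec-4-ynal.

8-fluoro-7-iododec-4-ynal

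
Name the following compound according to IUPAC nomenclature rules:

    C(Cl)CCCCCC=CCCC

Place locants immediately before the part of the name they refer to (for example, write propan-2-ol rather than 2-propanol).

Counting along the main chain through the multiple bond gives 11 carbons: the parent is undecane.
The chain contains a C=C double bond, so the unsaturation ending is -ene.
The numbering direction is chosen so that numbering from this end puts the double bond at C-4 rather than C-7.
That gives the double bond between C-4 and C-5; a chloro group at C-11.
Putting it together: 11-chloroundec-4-ene.

11-chloroundec-4-ene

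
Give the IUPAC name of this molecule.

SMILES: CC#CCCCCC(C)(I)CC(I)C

The longest carbon chain that includes the multiple bond has 11 carbons, so the parent hydride is undecane.
There is one C≡C triple bond, indicated by the ending -yne.
Number the chain so that numbering from this end puts the triple bond at C-2 rather than C-9.
That gives the triple bond between C-2 and C-3; iodo groups at C-8 and C-10; a methyl group at C-8.
Substituent prefixes are cited in alphabetical order (multiplying prefixes like di-/tri- are ignored for ordering).
The name is 8,10-diiodo-8-methylundec-2-yne.

8,10-diiodo-8-methylundec-2-yne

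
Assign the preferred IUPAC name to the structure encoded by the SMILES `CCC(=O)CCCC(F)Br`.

7-bromo-7-fluoroheptan-3-one

Counting along the main chain through the carbonyl gives 7 carbons: the parent is heptane.
The highest-priority functional group is a ketone (C=O on an internal carbon), so the name ends in -one.
Number the chain so that numbering from this end puts the carbonyl group at C-3 rather than C-5.
That gives the carbonyl at C-3; a bromo group at C-7; a fluoro group at C-7.
Substituent prefixes are cited in alphabetical order (multiplying prefixes like di-/tri- are ignored for ordering).
The name is 7-bromo-7-fluoroheptan-3-one.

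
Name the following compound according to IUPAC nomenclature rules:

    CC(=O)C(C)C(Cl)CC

4-chloro-3-methylhexan-2-one

The longest chain bearing the carbonyl is 6 carbons long (hexane).
The highest-priority functional group is a ketone (C=O on an internal carbon), so the name ends in -one.
Number the chain so that numbering from this end puts the carbonyl group at C-2 rather than C-5.
That gives the carbonyl at C-2; a chloro group at C-4; a methyl group at C-3.
Substituent prefixes are cited in alphabetical order (multiplying prefixes like di-/tri- are ignored for ordering).
The name is 4-chloro-3-methylhexan-2-one.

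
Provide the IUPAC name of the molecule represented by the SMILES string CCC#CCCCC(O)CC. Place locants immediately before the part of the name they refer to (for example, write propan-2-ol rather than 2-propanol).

dec-7-yn-3-ol

The longest carbon chain that includes the –OH group and the multiple bond has 10 carbons, so the parent hydride is decane.
The highest-priority functional group is an alcohol (–OH), so the name ends in -ol.
A C≡C triple bond in the chain gives the infix -yne-.
Number the chain so that numbering from this end puts the hydroxyl group at C-3 rather than C-8.
With this numbering: the hydroxyl at C-3; the triple bond between C-7 and C-8.
Putting it together: dec-7-yn-3-ol.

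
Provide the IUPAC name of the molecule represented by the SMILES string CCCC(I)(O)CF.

1-fluoro-2-iodopentan-2-ol

The longest carbon chain that includes the –OH group has 5 carbons, so the parent hydride is pentane.
An alcohol (–OH) is the principal characteristic group, giving the suffix -ol.
Choose the numbering such that numbering from this end puts the hydroxyl group at C-2 rather than C-4.
That gives the hydroxyl at C-2; a fluoro group at C-1; an iodo group at C-2.
Substituent prefixes are cited in alphabetical order (multiplying prefixes like di-/tri- are ignored for ordering).
Putting it together: 1-fluoro-2-iodopentan-2-ol.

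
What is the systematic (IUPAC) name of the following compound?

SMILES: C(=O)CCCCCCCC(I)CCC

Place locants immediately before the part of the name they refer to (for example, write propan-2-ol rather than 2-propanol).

9-iodododecanal

Counting along the main chain through the –CHO group gives 12 carbons: the parent is dodecane.
An aldehyde (terminal –CHO) is the principal characteristic group, giving the suffix -al.
Number the chain so that the aldehyde carbon is C-1 by definition.
With this numbering: an iodo group at C-9.
The name is 9-iodododecanal.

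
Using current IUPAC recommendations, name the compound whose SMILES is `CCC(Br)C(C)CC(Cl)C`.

5-bromo-2-chloro-4-methylheptane

The longest carbon chain is 7 atoms: the parent is heptane.
The numbering direction is chosen so that the substituent locant set {2,4,5} is lower than {3,4,6} at the first point of difference.
That gives a bromo group at C-5; a chloro group at C-2; a methyl group at C-4.
Substituent prefixes are cited in alphabetical order (multiplying prefixes like di-/tri- are ignored for ordering).
The name is 5-bromo-2-chloro-4-methylheptane.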